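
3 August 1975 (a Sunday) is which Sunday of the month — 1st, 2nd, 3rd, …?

Day 3 falls in week ⌈3/7⌉ of the month.
Days 1–7 hold the 1st Sunday, 8–14 the 2nd, 15–21 the 3rd, 22–28 the 4th, 29–31 the 5th.
3 is in the range for the 1st.

1st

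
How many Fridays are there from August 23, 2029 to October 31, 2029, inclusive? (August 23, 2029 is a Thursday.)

10

August 23, 2029 is a Thursday; the first Friday on or after it is August 24, 2029 (1 day later).
From August 24, 2029 to October 31, 2029: 7 + 30 + 31 = 68 days (rest of August, September, October).
68 ÷ 7 = 9 full weeks with remainder 5, so 9 more Fridays after the first → 10.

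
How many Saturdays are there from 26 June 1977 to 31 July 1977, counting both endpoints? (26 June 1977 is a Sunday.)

26 June 1977 is a Sunday; the first Saturday on or after it is 2 July 1977 (6 days later).
From 2 July 1977 to 31 July 1977 is 31 − 2 = 29 days.
29 ÷ 7 = 4 full weeks with remainder 1, so 4 more Saturdays after the first → 5.

5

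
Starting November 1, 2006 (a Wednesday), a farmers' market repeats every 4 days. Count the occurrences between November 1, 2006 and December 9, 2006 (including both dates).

10

Occurrences land 4·i days after November 1, 2006 for i = 0, 1, 2, …
The window opens on the start date, so the first occurrence inside is #1 on November 1, 2006.
December 9, 2006 is 38 days after the start; 38 ÷ 4 = 9 remainder 2. Last occurrence in the window: #10 on December 7, 2006.
Occurrences #1 through #10: 10 in total.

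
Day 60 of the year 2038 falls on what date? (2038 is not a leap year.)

January has 31 days (60 − 31 = 29 remain).
February has 28 days (29 − 28 = 1 remain).
1 into March → March 1.

1 March 2038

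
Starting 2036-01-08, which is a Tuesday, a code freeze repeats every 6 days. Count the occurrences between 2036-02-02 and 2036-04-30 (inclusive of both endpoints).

14

Occurrences land 6·i days after 2036-01-08 for i = 0, 1, 2, …
2036-02-02 is 25 days after the start; 25 ÷ 6 = 4 remainder 1; since the remainder is 1, round up to i = 5. First occurrence in the window: #6 on 2036-02-07 (5×6 = 30 days in).
2036-04-30 is 113 days after the start; 113 ÷ 6 = 18 remainder 5. Last occurrence in the window: #19 on 2036-04-25.
Occurrences #6 through #19: 14 in total.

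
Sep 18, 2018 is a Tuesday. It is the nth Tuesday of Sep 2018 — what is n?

3rd

Day 18 falls in week ⌈18/7⌉ of the month.
Days 1–7 hold the 1st Tuesday, 8–14 the 2nd, 15–21 the 3rd, 22–28 the 4th, 29–31 the 5th.
18 is in the range for the 3rd.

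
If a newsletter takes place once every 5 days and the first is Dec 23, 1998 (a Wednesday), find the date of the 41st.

The 41st occurrence is 40 intervals after the first: 40 × 5 = 200 days after Dec 23, 1998.
Dec has 31 days — 8 days to the end of Dec leaves 192.
Jan has 31 days (161 left).
Feb has 28 days (133 left).
Mar has 31 days (102 left).
Apr has 30 days (72 left).
May has 31 days (41 left).
Jun has 30 days (11 left).
11 days into Jul → Jul 11, 1999.

Jul 11, 1999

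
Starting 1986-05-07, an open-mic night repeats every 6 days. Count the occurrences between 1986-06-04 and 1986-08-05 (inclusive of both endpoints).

11

Occurrences land 6·i days after 1986-05-07 for i = 0, 1, 2, …
1986-06-04 is 28 days after the start; 28 ÷ 6 = 4 remainder 4; since the remainder is 4, round up to i = 5. First occurrence in the window: #6 on 1986-06-06 (5×6 = 30 days in).
1986-08-05 is 90 days after the start; 90 ÷ 6 = 15 remainder 0. Last occurrence in the window: #16 on 1986-08-05.
Occurrences #6 through #16: 11 in total.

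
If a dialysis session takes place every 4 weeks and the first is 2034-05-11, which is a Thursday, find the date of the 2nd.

2034-06-08

The 2nd occurrence is 1 interval after the first: 1 × 28 = 28 days after 2034-05-11.
May has 31 days — 20 days to the end of May leaves 8.
8 days into June → 2034-06-08.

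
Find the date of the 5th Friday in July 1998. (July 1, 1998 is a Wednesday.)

31 July 1998

July 1998 begins on a Wednesday, so the first Friday is July 3 (2 days later).
The 5th Friday is 4 weeks later: 3 + 28 = 31.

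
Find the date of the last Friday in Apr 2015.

The first Friday of Apr 2015 is Apr 3.
Apr 2015 has 30 days. Adding weeks: 3, 10, 17, 24 — the last one ≤ 30 is the 24th.

Apr 24, 2015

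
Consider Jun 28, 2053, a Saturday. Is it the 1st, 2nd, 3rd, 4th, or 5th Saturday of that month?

4th

Day 28 falls in week ⌈28/7⌉ of the month.
Days 1–7 hold the 1st Saturday, 8–14 the 2nd, 15–21 the 3rd, 22–28 the 4th, 29–31 the 5th.
28 is in the range for the 4th.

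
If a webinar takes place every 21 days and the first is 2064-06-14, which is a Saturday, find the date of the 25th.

The 25th occurrence is 24 intervals after the first: 24 × 21 = 504 days after 2064-06-14.
June has 30 days — 16 days to the end of June leaves 488.
From end of June to end of 2064 is 184 days (304 left).
January has 31 days (273 left).
February has 28 days (245 left).
March has 31 days (214 left).
April has 30 days (184 left).
May has 31 days (153 left).
June has 30 days (123 left).
July has 31 days (92 left).
August has 31 days (61 left).
September has 30 days (31 left).
31 days into October → 2065-10-31.

2065-10-31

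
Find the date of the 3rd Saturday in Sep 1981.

Sep 19, 1981

The first Saturday of Sep 1981 is Sep 5.
The 3rd Saturday is 2 weeks later: 5 + 14 = 19.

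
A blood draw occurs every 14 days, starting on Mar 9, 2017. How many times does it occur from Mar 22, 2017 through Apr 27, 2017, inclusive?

Occurrences land 14·i days after Mar 9, 2017 for i = 0, 1, 2, …
Mar 22, 2017 is 13 days after the start; 13 ÷ 14 = 0 remainder 13; since the remainder is 13, round up to i = 1. First occurrence in the window: #2 on Mar 23, 2017 (1×14 = 14 days in).
Apr 27, 2017 is 49 days after the start; 49 ÷ 14 = 3 remainder 7. Last occurrence in the window: #4 on Apr 20, 2017.
Occurrences #2 through #4: 3 in total.

3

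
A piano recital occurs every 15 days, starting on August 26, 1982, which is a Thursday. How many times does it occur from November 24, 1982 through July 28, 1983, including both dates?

17

Occurrences land 15·i days after August 26, 1982 for i = 0, 1, 2, …
November 24, 1982 is 90 days after the start; 90 ÷ 15 = 6 remainder 0. First occurrence in the window: #7 on November 24, 1982 (6×15 = 90 days in).
July 28, 1983 is 336 days after the start; 336 ÷ 15 = 22 remainder 6. Last occurrence in the window: #23 on July 22, 1983.
Occurrences #7 through #23: 17 in total.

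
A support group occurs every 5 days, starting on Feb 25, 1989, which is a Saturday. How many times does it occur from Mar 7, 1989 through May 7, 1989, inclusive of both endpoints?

13

Occurrences land 5·i days after Feb 25, 1989 for i = 0, 1, 2, …
Mar 7, 1989 is 10 days after the start; 10 ÷ 5 = 2 remainder 0. First occurrence in the window: #3 on Mar 7, 1989 (2×5 = 10 days in).
May 7, 1989 is 71 days after the start; 71 ÷ 5 = 14 remainder 1. Last occurrence in the window: #15 on May 6, 1989.
Occurrences #3 through #15: 13 in total.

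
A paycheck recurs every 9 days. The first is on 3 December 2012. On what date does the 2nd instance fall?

12 December 2012

The 2nd occurrence is 1 interval after the first: 1 × 9 = 9 days after 3 December 2012.
9 days later is 12 December 2012.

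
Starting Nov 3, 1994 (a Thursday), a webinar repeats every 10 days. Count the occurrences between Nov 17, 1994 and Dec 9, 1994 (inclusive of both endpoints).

2

Occurrences land 10·i days after Nov 3, 1994 for i = 0, 1, 2, …
Nov 17, 1994 is 14 days after the start; 14 ÷ 10 = 1 remainder 4; since the remainder is 4, round up to i = 2. First occurrence in the window: #3 on Nov 23, 1994 (2×10 = 20 days in).
Dec 9, 1994 is 36 days after the start; 36 ÷ 10 = 3 remainder 6. Last occurrence in the window: #4 on Dec 3, 1994.
Occurrences #3 through #4: 2 in total.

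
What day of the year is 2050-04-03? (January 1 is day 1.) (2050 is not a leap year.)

Days in months before April: 31 + 28 + 31 = 90.
Plus 3 days into April → day 93.

93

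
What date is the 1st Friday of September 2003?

September 5, 2003

The first Friday of September 2003 is September 5.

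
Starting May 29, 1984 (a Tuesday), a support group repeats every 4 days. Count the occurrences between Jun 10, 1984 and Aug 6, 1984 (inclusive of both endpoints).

15

Occurrences land 4·i days after May 29, 1984 for i = 0, 1, 2, …
Jun 10, 1984 is 12 days after the start; 12 ÷ 4 = 3 remainder 0. First occurrence in the window: #4 on Jun 10, 1984 (3×4 = 12 days in).
Aug 6, 1984 is 69 days after the start; 69 ÷ 4 = 17 remainder 1. Last occurrence in the window: #18 on Aug 5, 1984.
Occurrences #4 through #18: 15 in total.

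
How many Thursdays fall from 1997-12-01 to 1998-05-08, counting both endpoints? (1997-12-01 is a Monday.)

1997-12-01 is a Monday; the first Thursday on or after it is 1997-12-04 (3 days later).
From 1997-12-04 to 1998-05-08: 27 + 31 + 28 + 31 + 30 + 8 = 155 days (rest of December, January, February, March, April, May).
155 ÷ 7 = 22 full weeks with remainder 1, so 22 more Thursdays after the first → 23.

23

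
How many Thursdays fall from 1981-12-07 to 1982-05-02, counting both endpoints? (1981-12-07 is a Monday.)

1981-12-07 is a Monday; the first Thursday on or after it is 1981-12-10 (3 days later).
From 1981-12-10 to 1982-05-02: 21 + 31 + 28 + 31 + 30 + 2 = 143 days (rest of December, January, February, March, April, May).
143 ÷ 7 = 20 full weeks with remainder 3, so 20 more Thursdays after the first → 21.

21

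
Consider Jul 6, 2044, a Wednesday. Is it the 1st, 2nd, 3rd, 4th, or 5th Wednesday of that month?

1st

Day 6 falls in week ⌈6/7⌉ of the month.
Days 1–7 hold the 1st Wednesday, 8–14 the 2nd, 15–21 the 3rd, 22–28 the 4th, 29–31 the 5th.
6 is in the range for the 1st.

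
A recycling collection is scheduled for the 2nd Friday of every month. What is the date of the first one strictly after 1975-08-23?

August 1975 starts on a Friday; its first Friday is the 1st, so the 2nd Friday is the 8th — 1975-08-08.
That is not after 1975-08-23, so look at September 1975.
September 1975 starts on a Monday; its first Friday is the 5th, so the 2nd Friday is the 12th — 1975-09-12.

1975-09-12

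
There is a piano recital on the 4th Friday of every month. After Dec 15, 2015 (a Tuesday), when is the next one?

Dec 2015 starts on a Tuesday; its first Friday is the 4th, so the 4th Friday is the 25th — Dec 25, 2015.
Dec 25, 2015 is after Dec 15, 2015, so that is the next one.

Dec 25, 2015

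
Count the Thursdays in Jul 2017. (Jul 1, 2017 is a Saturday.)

4

Jul 1, 2017 is a Saturday; the first Thursday on or after it is Jul 6, 2017 (5 days later).
From Jul 6, 2017 to Jul 31, 2017 is 31 − 6 = 25 days.
25 ÷ 7 = 3 full weeks with remainder 4, so 3 more Thursdays after the first → 4.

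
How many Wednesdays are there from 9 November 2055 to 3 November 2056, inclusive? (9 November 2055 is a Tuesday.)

9 November 2055 is a Tuesday; the first Wednesday on or after it is 10 November 2055 (1 day later).
From 10 November 2055 to 3 November 2056: 51 + 308 = 359 days (rest of 2055, to 3 November 2056 in 2056).
359 ÷ 7 = 51 full weeks with remainder 2, so 51 more Wednesdays after the first → 52.

52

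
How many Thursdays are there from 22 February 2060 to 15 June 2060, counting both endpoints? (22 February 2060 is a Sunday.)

16

22 February 2060 is a Sunday; the first Thursday on or after it is 26 February 2060 (4 days later).
From 26 February 2060 to 15 June 2060: 3 + 31 + 30 + 31 + 15 = 110 days (rest of February, March, April, May, June).
110 ÷ 7 = 15 full weeks with remainder 5, so 15 more Thursdays after the first → 16.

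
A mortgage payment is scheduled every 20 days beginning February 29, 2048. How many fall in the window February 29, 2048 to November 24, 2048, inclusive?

Occurrences land 20·i days after February 29, 2048 for i = 0, 1, 2, …
The window opens on the start date, so the first occurrence inside is #1 on February 29, 2048.
November 24, 2048 is 269 days after the start; 269 ÷ 20 = 13 remainder 9. Last occurrence in the window: #14 on November 15, 2048.
Occurrences #1 through #14: 14 in total.

14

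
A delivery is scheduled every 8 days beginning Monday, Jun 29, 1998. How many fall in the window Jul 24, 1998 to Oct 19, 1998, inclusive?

Occurrences land 8·i days after Jun 29, 1998 for i = 0, 1, 2, …
Jul 24, 1998 is 25 days after the start; 25 ÷ 8 = 3 remainder 1; since the remainder is 1, round up to i = 4. First occurrence in the window: #5 on Jul 31, 1998 (4×8 = 32 days in).
Oct 19, 1998 is 112 days after the start; 112 ÷ 8 = 14 remainder 0. Last occurrence in the window: #15 on Oct 19, 1998.
Occurrences #5 through #15: 11 in total.

11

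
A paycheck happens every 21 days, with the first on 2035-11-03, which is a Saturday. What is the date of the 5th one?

2036-01-26

The 5th occurrence is 4 intervals after the first: 4 × 21 = 84 days after 2035-11-03.
November has 30 days — 27 days to the end of November leaves 57.
December has 31 days (26 left).
26 days into January → 2036-01-26.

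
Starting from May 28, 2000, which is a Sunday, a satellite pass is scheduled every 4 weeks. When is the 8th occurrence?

Dec 10, 2000

The 8th occurrence is 7 intervals after the first: 7 × 28 = 196 days after May 28, 2000.
May has 31 days — 3 days to the end of May leaves 193.
Jun has 30 days (163 left).
Jul has 31 days (132 left).
Aug has 31 days (101 left).
Sep has 30 days (71 left).
Oct has 31 days (40 left).
Nov has 30 days (10 left).
10 days into Dec → Dec 10, 2000.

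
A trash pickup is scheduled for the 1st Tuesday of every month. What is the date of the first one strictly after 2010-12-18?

December 2010 starts on a Wednesday, so its 1st Tuesday is 2010-12-07 (6 days in).
That is not after 2010-12-18, so look at January 2011.
January 2011 starts on a Saturday, so its 1st Tuesday is 2011-01-04 (3 days in).

2011-01-04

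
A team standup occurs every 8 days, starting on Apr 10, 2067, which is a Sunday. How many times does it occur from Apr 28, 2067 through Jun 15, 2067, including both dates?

Occurrences land 8·i days after Apr 10, 2067 for i = 0, 1, 2, …
Apr 28, 2067 is 18 days after the start; 18 ÷ 8 = 2 remainder 2; since the remainder is 2, round up to i = 3. First occurrence in the window: #4 on May 4, 2067 (3×8 = 24 days in).
Jun 15, 2067 is 66 days after the start; 66 ÷ 8 = 8 remainder 2. Last occurrence in the window: #9 on Jun 13, 2067.
Occurrences #4 through #9: 6 in total.

6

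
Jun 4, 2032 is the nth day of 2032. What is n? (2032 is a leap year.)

Days in months before Jun: 31 + 29 + 31 + 30 + 31 = 152.
Plus 4 days into Jun → day 156.

156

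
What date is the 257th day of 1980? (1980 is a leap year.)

September 13, 1980

January has 31 days (257 − 31 = 226 remain).
February has 29 days (226 − 29 = 197 remain).
March has 31 days (197 − 31 = 166 remain).
April has 30 days (166 − 30 = 136 remain).
May has 31 days (136 − 31 = 105 remain).
June has 30 days (105 − 30 = 75 remain).
July has 31 days (75 − 31 = 44 remain).
August has 31 days (44 − 31 = 13 remain).
13 into September → September 13.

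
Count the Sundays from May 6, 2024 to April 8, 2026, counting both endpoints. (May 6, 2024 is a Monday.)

May 6, 2024 is a Monday; the first Sunday on or after it is May 12, 2024 (6 days later).
From May 12, 2024 to April 8, 2026: 233 + 365 + 98 = 696 days (rest of 2024, 2025, to April 8, 2026 in 2026).
696 ÷ 7 = 99 full weeks with remainder 3, so 99 more Sundays after the first → 100.

100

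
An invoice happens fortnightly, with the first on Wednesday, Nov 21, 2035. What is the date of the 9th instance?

The 9th occurrence is 8 intervals after the first: 8 × 14 = 112 days after Nov 21, 2035.
Nov has 30 days — 9 days to the end of Nov leaves 103.
Dec has 31 days (72 left).
Jan has 31 days (41 left).
Feb has 29 days (12 left).
12 days into Mar → Mar 12, 2036.

Mar 12, 2036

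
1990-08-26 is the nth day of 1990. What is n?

238

Days in months before August: 31 + 28 + 31 + 30 + 31 + 30 + 31 = 212.
Plus 26 days into August → day 238.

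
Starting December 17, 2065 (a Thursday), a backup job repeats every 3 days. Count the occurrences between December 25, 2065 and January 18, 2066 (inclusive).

Occurrences land 3·i days after December 17, 2065 for i = 0, 1, 2, …
December 25, 2065 is 8 days after the start; 8 ÷ 3 = 2 remainder 2; since the remainder is 2, round up to i = 3. First occurrence in the window: #4 on December 26, 2065 (3×3 = 9 days in).
January 18, 2066 is 32 days after the start; 32 ÷ 3 = 10 remainder 2. Last occurrence in the window: #11 on January 16, 2066.
Occurrences #4 through #11: 8 in total.

8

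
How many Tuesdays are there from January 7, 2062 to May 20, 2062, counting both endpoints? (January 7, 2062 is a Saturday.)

19

January 7, 2062 is a Saturday; the first Tuesday on or after it is January 10, 2062 (3 days later).
From January 10, 2062 to May 20, 2062: 21 + 28 + 31 + 30 + 20 = 130 days (rest of January, February, March, April, May).
130 ÷ 7 = 18 full weeks with remainder 4, so 18 more Tuesdays after the first → 19.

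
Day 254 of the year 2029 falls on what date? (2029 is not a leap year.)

Jan has 31 days (254 − 31 = 223 remain).
Feb has 28 days (223 − 28 = 195 remain).
Mar has 31 days (195 − 31 = 164 remain).
Apr has 30 days (164 − 30 = 134 remain).
May has 31 days (134 − 31 = 103 remain).
Jun has 30 days (103 − 30 = 73 remain).
Jul has 31 days (73 − 31 = 42 remain).
Aug has 31 days (42 − 31 = 11 remain).
11 into Sep → Sep 11.

Sep 11, 2029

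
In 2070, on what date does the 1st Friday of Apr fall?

The first Friday of Apr 2070 is Apr 4.

Apr 4, 2070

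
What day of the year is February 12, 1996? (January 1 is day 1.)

43

Days in months before February: 31 = 31.
Plus 12 days into February → day 43.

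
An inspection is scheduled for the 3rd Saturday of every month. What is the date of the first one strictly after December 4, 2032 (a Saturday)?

December 18, 2032

December 2032 starts on a Wednesday; its first Saturday is the 4th, so the 3rd Saturday is the 18th — December 18, 2032.
December 18, 2032 is after December 4, 2032, so that is the next one.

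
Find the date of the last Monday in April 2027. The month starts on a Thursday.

April 2027 begins on a Thursday, so the first Monday is April 5 (4 days later).
April 2027 has 30 days. Adding weeks: 5, 12, 19, 26 — the last one ≤ 30 is the 26th.

2027-04-26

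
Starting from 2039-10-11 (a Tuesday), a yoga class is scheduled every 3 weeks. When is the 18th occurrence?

2040-10-02

The 18th occurrence is 17 intervals after the first: 17 × 21 = 357 days after 2039-10-11.
October has 31 days — 20 days to the end of October leaves 337.
November has 30 days (307 left).
December has 31 days (276 left).
January has 31 days (245 left).
February has 29 days (216 left).
March has 31 days (185 left).
April has 30 days (155 left).
May has 31 days (124 left).
June has 30 days (94 left).
July has 31 days (63 left).
August has 31 days (32 left).
September has 30 days (2 left).
2 days into October → 2040-10-02.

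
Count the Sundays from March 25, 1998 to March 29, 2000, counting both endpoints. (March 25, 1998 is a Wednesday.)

105

March 25, 1998 is a Wednesday; the first Sunday on or after it is March 29, 1998 (4 days later).
From March 29, 1998 to March 29, 2000: 277 + 365 + 89 = 731 days (rest of 1998, 1999, to March 29, 2000 in 2000).
731 ÷ 7 = 104 full weeks with remainder 3, so 104 more Sundays after the first → 105.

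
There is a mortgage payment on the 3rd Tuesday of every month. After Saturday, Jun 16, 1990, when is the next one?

Jun 19, 1990

Jun 1990 starts on a Friday; its first Tuesday is the 5th, so the 3rd Tuesday is the 19th — Jun 19, 1990.
Jun 19, 1990 is after Jun 16, 1990, so that is the next one.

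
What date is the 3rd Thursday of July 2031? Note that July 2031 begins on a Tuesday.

July 2031 begins on a Tuesday, so the first Thursday is July 3 (2 days later).
The 3rd Thursday is 2 weeks later: 3 + 14 = 17.

17 July 2031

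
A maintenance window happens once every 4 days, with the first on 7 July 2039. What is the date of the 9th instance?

The 9th occurrence is 8 intervals after the first: 8 × 4 = 32 days after 7 July 2039.
July has 31 days — 24 days to the end of July leaves 8.
8 days into August → 8 August 2039.

8 August 2039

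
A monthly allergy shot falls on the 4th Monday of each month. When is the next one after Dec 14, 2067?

Dec 2067 starts on a Thursday; its first Monday is the 5th, so the 4th Monday is the 26th — Dec 26, 2067.
Dec 26, 2067 is after Dec 14, 2067, so that is the next one.

Dec 26, 2067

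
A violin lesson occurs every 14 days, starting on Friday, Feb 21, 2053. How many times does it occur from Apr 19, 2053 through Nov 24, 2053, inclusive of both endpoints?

15

Occurrences land 14·i days after Feb 21, 2053 for i = 0, 1, 2, …
Apr 19, 2053 is 57 days after the start; 57 ÷ 14 = 4 remainder 1; since the remainder is 1, round up to i = 5. First occurrence in the window: #6 on May 2, 2053 (5×14 = 70 days in).
Nov 24, 2053 is 276 days after the start; 276 ÷ 14 = 19 remainder 10. Last occurrence in the window: #20 on Nov 14, 2053.
Occurrences #6 through #20: 15 in total.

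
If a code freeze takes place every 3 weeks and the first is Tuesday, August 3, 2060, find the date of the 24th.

November 29, 2061

The 24th occurrence is 23 intervals after the first: 23 × 21 = 483 days after August 3, 2060.
August has 31 days — 28 days to the end of August leaves 455.
From end of August to end of 2060 is 122 days (333 left).
January has 31 days (302 left).
February has 28 days (274 left).
March has 31 days (243 left).
April has 30 days (213 left).
May has 31 days (182 left).
June has 30 days (152 left).
July has 31 days (121 left).
August has 31 days (90 left).
September has 30 days (60 left).
October has 31 days (29 left).
29 days into November → November 29, 2061.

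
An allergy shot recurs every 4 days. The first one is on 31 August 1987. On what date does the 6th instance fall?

The 6th occurrence is 5 intervals after the first: 5 × 4 = 20 days after 31 August 1987.
August has 31 days — 0 days to the end of August leaves 20.
20 days into September → 20 September 1987.

20 September 1987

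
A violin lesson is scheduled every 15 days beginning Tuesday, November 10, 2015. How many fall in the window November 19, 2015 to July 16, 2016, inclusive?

Occurrences land 15·i days after November 10, 2015 for i = 0, 1, 2, …
November 19, 2015 is 9 days after the start; 9 ÷ 15 = 0 remainder 9; since the remainder is 9, round up to i = 1. First occurrence in the window: #2 on November 25, 2015 (1×15 = 15 days in).
July 16, 2016 is 249 days after the start; 249 ÷ 15 = 16 remainder 9. Last occurrence in the window: #17 on July 7, 2016.
Occurrences #2 through #17: 16 in total.

16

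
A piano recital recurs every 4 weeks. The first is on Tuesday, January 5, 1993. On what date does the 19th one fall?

May 24, 1994

The 19th occurrence is 18 intervals after the first: 18 × 28 = 504 days after January 5, 1993.
January has 31 days — 26 days to the end of January leaves 478.
From end of January to end of 1993 is 334 days (144 left).
January has 31 days (113 left).
February has 28 days (85 left).
March has 31 days (54 left).
April has 30 days (24 left).
24 days into May → May 24, 1994.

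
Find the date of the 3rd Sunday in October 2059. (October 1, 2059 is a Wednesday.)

October 19, 2059

October 2059 begins on a Wednesday, so the first Sunday is October 5 (4 days later).
The 3rd Sunday is 2 weeks later: 5 + 14 = 19.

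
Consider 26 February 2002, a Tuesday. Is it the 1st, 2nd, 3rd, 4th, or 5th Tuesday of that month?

4th

Day 26 falls in week ⌈26/7⌉ of the month.
Days 1–7 hold the 1st Tuesday, 8–14 the 2nd, 15–21 the 3rd, 22–28 the 4th, 29–31 the 5th.
26 is in the range for the 4th.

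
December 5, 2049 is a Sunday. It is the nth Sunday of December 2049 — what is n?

Day 5 falls in week ⌈5/7⌉ of the month.
Days 1–7 hold the 1st Sunday, 8–14 the 2nd, 15–21 the 3rd, 22–28 the 4th, 29–31 the 5th.
5 is in the range for the 1st.

1st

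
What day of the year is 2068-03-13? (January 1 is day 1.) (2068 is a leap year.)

73

Days in months before March: 31 + 29 = 60.
Plus 13 days into March → day 73.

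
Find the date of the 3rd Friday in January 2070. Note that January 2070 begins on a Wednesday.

January 17, 2070

January 2070 begins on a Wednesday, so the first Friday is January 3 (2 days later).
The 3rd Friday is 2 weeks later: 3 + 14 = 17.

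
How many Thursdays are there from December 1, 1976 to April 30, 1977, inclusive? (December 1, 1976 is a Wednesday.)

December 1, 1976 is a Wednesday; the first Thursday on or after it is December 2, 1976 (1 day later).
From December 2, 1976 to April 30, 1977: 29 + 31 + 28 + 31 + 30 = 149 days (rest of December, January, February, March, April).
149 ÷ 7 = 21 full weeks with remainder 2, so 21 more Thursdays after the first → 22.

22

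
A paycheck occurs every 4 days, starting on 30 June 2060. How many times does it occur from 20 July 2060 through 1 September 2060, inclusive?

Occurrences land 4·i days after 30 June 2060 for i = 0, 1, 2, …
20 July 2060 is 20 days after the start; 20 ÷ 4 = 5 remainder 0. First occurrence in the window: #6 on 20 July 2060 (5×4 = 20 days in).
1 September 2060 is 63 days after the start; 63 ÷ 4 = 15 remainder 3. Last occurrence in the window: #16 on 29 August 2060.
Occurrences #6 through #16: 11 in total.

11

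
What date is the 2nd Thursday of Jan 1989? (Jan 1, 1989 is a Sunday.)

Jan 12, 1989

Jan 1989 begins on a Sunday, so the first Thursday is Jan 5 (4 days later).
The 2nd Thursday is 1 weeks later: 5 + 7 = 12.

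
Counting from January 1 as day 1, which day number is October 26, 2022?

299

Days in months before October: 31 + 28 + 31 + 30 + 31 + 30 + 31 + 31 + 30 = 273.
Plus 26 days into October → day 299.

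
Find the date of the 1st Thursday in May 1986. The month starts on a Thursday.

1986-05-01

May 1986 begins on a Thursday, so the first Thursday is May 1.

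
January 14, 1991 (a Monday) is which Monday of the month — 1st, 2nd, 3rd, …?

Day 14 falls in week ⌈14/7⌉ of the month.
Days 1–7 hold the 1st Monday, 8–14 the 2nd, 15–21 the 3rd, 22–28 the 4th, 29–31 the 5th.
14 is in the range for the 2nd.

2nd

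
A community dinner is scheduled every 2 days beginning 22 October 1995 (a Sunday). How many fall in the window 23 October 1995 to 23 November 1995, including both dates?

16

Occurrences land 2·i days after 22 October 1995 for i = 0, 1, 2, …
23 October 1995 is 1 day after the start; 1 ÷ 2 = 0 remainder 1; since the remainder is 1, round up to i = 1. First occurrence in the window: #2 on 24 October 1995 (1×2 = 2 days in).
23 November 1995 is 32 days after the start; 32 ÷ 2 = 16 remainder 0. Last occurrence in the window: #17 on 23 November 1995.
Occurrences #2 through #17: 16 in total.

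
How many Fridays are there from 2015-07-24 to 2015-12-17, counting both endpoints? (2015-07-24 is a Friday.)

21

2015-07-24 is a Friday; the first Friday on or after it is 2015-07-24.
From 2015-07-24 to 2015-12-17: 7 + 31 + 30 + 31 + 30 + 17 = 146 days (rest of July, August, September, October, November, December).
146 ÷ 7 = 20 full weeks with remainder 6, so 20 more Fridays after the first → 21.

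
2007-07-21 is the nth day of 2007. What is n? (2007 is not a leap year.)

Days in months before July: 31 + 28 + 31 + 30 + 31 + 30 = 181.
Plus 21 days into July → day 202.

202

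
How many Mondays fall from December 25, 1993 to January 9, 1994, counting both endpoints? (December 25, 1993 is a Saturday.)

2

December 25, 1993 is a Saturday; the first Monday on or after it is December 27, 1993 (2 days later).
From December 27, 1993 to January 9, 1994: 4 + 9 = 13 days (rest of December, January).
13 ÷ 7 = 1 full weeks with remainder 6, so 1 more Mondays after the first → 2.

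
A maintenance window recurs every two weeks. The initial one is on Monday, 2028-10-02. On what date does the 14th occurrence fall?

The 14th occurrence is 13 intervals after the first: 13 × 14 = 182 days after 2028-10-02.
October has 31 days — 29 days to the end of October leaves 153.
November has 30 days (123 left).
December has 31 days (92 left).
January has 31 days (61 left).
February has 28 days (33 left).
March has 31 days (2 left).
2 days into April → 2029-04-02.

2029-04-02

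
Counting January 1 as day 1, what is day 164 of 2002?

January has 31 days (164 − 31 = 133 remain).
February has 28 days (133 − 28 = 105 remain).
March has 31 days (105 − 31 = 74 remain).
April has 30 days (74 − 30 = 44 remain).
May has 31 days (44 − 31 = 13 remain).
13 into June → June 13.

2002-06-13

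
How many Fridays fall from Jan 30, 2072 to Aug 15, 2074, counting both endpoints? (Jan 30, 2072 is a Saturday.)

132

Jan 30, 2072 is a Saturday; the first Friday on or after it is Feb 5, 2072 (6 days later).
From Feb 5, 2072 to Aug 15, 2074: 330 + 365 + 227 = 922 days (rest of 2072, 2073, to Aug 15, 2074 in 2074).
922 ÷ 7 = 131 full weeks with remainder 5, so 131 more Fridays after the first → 132.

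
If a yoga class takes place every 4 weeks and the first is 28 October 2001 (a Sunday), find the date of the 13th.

The 13th occurrence is 12 intervals after the first: 12 × 28 = 336 days after 28 October 2001.
October has 31 days — 3 days to the end of October leaves 333.
November has 30 days (303 left).
December has 31 days (272 left).
January has 31 days (241 left).
February has 28 days (213 left).
March has 31 days (182 left).
April has 30 days (152 left).
May has 31 days (121 left).
June has 30 days (91 left).
July has 31 days (60 left).
August has 31 days (29 left).
29 days into September → 29 September 2002.

29 September 2002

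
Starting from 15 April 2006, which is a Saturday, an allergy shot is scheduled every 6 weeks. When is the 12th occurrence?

The 12th occurrence is 11 intervals after the first: 11 × 42 = 462 days after 15 April 2006.
April has 30 days — 15 days to the end of April leaves 447.
From end of April to end of 2006 is 245 days (202 left).
January has 31 days (171 left).
February has 28 days (143 left).
March has 31 days (112 left).
April has 30 days (82 left).
May has 31 days (51 left).
June has 30 days (21 left).
21 days into July → 21 July 2007.

21 July 2007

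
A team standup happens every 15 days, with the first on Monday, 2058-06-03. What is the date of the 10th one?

The 10th occurrence is 9 intervals after the first: 9 × 15 = 135 days after 2058-06-03.
June has 30 days — 27 days to the end of June leaves 108.
July has 31 days (77 left).
August has 31 days (46 left).
September has 30 days (16 left).
16 days into October → 2058-10-16.

2058-10-16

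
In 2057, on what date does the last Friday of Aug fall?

Aug 31, 2057

Aug 2057 begins on a Wednesday, so the first Friday is Aug 3 (2 days later).
Aug 2057 has 31 days. Adding weeks: 3, 10, 17, 24, 31 — the last one ≤ 31 is the 31st.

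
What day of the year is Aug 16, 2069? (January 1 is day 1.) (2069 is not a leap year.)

Days in months before Aug: 31 + 28 + 31 + 30 + 31 + 30 + 31 = 212.
Plus 16 days into Aug → day 228.

228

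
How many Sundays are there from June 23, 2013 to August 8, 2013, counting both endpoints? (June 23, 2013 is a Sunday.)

7

June 23, 2013 is a Sunday; the first Sunday on or after it is June 23, 2013.
From June 23, 2013 to August 8, 2013: 7 + 31 + 8 = 46 days (rest of June, July, August).
46 ÷ 7 = 6 full weeks with remainder 4, so 6 more Sundays after the first → 7.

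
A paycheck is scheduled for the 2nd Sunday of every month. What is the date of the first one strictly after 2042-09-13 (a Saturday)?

September 2042 starts on a Monday; its first Sunday is the 7th, so the 2nd Sunday is the 14th — 2042-09-14.
2042-09-14 is after 2042-09-13, so that is the next one.

2042-09-14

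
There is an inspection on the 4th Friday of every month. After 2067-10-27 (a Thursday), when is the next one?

October 2067 starts on a Saturday; its first Friday is the 7th, so the 4th Friday is the 28th — 2067-10-28.
2067-10-28 is after 2067-10-27, so that is the next one.

2067-10-28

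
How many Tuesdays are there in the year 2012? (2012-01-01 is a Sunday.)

2012-01-01 is a Sunday; the first Tuesday on or after it is 2012-01-03 (2 days later).
From 2012-01-03 to 2012-12-31: 28 + 29 + 31 + 30 + 31 + 30 + 31 + 31 + 30 + 31 + 30 + 31 = 363 days (rest of January, February, March, April, May, June, July, August, September, October, November, December).
363 ÷ 7 = 51 full weeks with remainder 6, so 51 more Tuesdays after the first → 52.

52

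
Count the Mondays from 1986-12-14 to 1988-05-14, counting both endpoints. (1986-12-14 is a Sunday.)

1986-12-14 is a Sunday; the first Monday on or after it is 1986-12-15 (1 day later).
From 1986-12-15 to 1988-05-14: 16 + 365 + 135 = 516 days (rest of 1986, 1987, to 1988-05-14 in 1988).
516 ÷ 7 = 73 full weeks with remainder 5, so 73 more Mondays after the first → 74.

74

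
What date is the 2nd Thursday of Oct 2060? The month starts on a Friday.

Oct 14, 2060

Oct 2060 begins on a Friday, so the first Thursday is Oct 7 (6 days later).
The 2nd Thursday is 1 weeks later: 7 + 7 = 14.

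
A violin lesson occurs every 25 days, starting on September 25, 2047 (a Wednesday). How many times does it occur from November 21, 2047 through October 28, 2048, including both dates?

Occurrences land 25·i days after September 25, 2047 for i = 0, 1, 2, …
November 21, 2047 is 57 days after the start; 57 ÷ 25 = 2 remainder 7; since the remainder is 7, round up to i = 3. First occurrence in the window: #4 on December 9, 2047 (3×25 = 75 days in).
October 28, 2048 is 399 days after the start; 399 ÷ 25 = 15 remainder 24. Last occurrence in the window: #16 on October 4, 2048.
Occurrences #4 through #16: 13 in total.

13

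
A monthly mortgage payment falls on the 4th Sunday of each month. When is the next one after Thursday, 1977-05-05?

1977-05-22

May 1977 starts on a Sunday; its first Sunday is the 1st, so the 4th Sunday is the 22nd — 1977-05-22.
1977-05-22 is after 1977-05-05, so that is the next one.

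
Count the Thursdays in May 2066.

4

May 1, 2066 is a Saturday; the first Thursday on or after it is May 6, 2066 (5 days later).
From May 6, 2066 to May 31, 2066 is 31 − 6 = 25 days.
25 ÷ 7 = 3 full weeks with remainder 4, so 3 more Thursdays after the first → 4.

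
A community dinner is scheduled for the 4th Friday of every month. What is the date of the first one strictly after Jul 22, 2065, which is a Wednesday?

Jul 24, 2065

Jul 2065 starts on a Wednesday; its first Friday is the 3rd, so the 4th Friday is the 24th — Jul 24, 2065.
Jul 24, 2065 is after Jul 22, 2065, so that is the next one.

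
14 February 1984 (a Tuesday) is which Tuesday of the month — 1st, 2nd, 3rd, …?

2nd

Day 14 falls in week ⌈14/7⌉ of the month.
Days 1–7 hold the 1st Tuesday, 8–14 the 2nd, 15–21 the 3rd, 22–28 the 4th, 29–31 the 5th.
14 is in the range for the 2nd.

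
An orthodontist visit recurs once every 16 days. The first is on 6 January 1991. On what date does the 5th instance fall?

The 5th occurrence is 4 intervals after the first: 4 × 16 = 64 days after 6 January 1991.
January has 31 days — 25 days to the end of January leaves 39.
February has 28 days (11 left).
11 days into March → 11 March 1991.

11 March 1991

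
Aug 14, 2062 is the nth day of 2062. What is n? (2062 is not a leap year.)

226

Days in months before Aug: 31 + 28 + 31 + 30 + 31 + 30 + 31 = 212.
Plus 14 days into Aug → day 226.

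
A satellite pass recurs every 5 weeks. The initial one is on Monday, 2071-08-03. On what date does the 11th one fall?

The 11th occurrence is 10 intervals after the first: 10 × 35 = 350 days after 2071-08-03.
August has 31 days — 28 days to the end of August leaves 322.
September has 30 days (292 left).
October has 31 days (261 left).
November has 30 days (231 left).
December has 31 days (200 left).
January has 31 days (169 left).
February has 29 days (140 left).
March has 31 days (109 left).
April has 30 days (79 left).
May has 31 days (48 left).
June has 30 days (18 left).
18 days into July → 2072-07-18.

2072-07-18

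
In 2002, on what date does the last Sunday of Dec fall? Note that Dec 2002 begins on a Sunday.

Dec 29, 2002

Dec 2002 begins on a Sunday, so the first Sunday is Dec 1.
Dec 2002 has 31 days. Adding weeks: 1, 8, 15, 22, 29 — the last one ≤ 31 is the 29th.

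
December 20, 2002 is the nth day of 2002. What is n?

354

Days in months before December: 31 + 28 + 31 + 30 + 31 + 30 + 31 + 31 + 30 + 31 + 30 = 334.
Plus 20 days into December → day 354.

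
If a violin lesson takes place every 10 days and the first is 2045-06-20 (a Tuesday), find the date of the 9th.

2045-09-08

The 9th occurrence is 8 intervals after the first: 8 × 10 = 80 days after 2045-06-20.
June has 30 days — 10 days to the end of June leaves 70.
July has 31 days (39 left).
August has 31 days (8 left).
8 days into September → 2045-09-08.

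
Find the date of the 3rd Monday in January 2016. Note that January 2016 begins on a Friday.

January 2016 begins on a Friday, so the first Monday is January 4 (3 days later).
The 3rd Monday is 2 weeks later: 4 + 14 = 18.

January 18, 2016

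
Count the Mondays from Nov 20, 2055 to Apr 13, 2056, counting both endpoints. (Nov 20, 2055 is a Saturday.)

Nov 20, 2055 is a Saturday; the first Monday on or after it is Nov 22, 2055 (2 days later).
From Nov 22, 2055 to Apr 13, 2056: 8 + 31 + 31 + 29 + 31 + 13 = 143 days (rest of Nov, Dec, Jan, Feb, Mar, Apr).
143 ÷ 7 = 20 full weeks with remainder 3, so 20 more Mondays after the first → 21.

21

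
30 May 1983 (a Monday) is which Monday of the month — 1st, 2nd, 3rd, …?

Day 30 falls in week ⌈30/7⌉ of the month.
Days 1–7 hold the 1st Monday, 8–14 the 2nd, 15–21 the 3rd, 22–28 the 4th, 29–31 the 5th.
30 is in the range for the 5th.

5th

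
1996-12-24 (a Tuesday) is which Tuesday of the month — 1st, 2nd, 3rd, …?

4th

Day 24 falls in week ⌈24/7⌉ of the month.
Days 1–7 hold the 1st Tuesday, 8–14 the 2nd, 15–21 the 3rd, 22–28 the 4th, 29–31 the 5th.
24 is in the range for the 4th.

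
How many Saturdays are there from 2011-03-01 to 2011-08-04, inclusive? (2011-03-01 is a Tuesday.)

2011-03-01 is a Tuesday; the first Saturday on or after it is 2011-03-05 (4 days later).
From 2011-03-05 to 2011-08-04: 26 + 30 + 31 + 30 + 31 + 4 = 152 days (rest of March, April, May, June, July, August).
152 ÷ 7 = 21 full weeks with remainder 5, so 21 more Saturdays after the first → 22.

22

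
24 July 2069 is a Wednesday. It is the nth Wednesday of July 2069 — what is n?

Day 24 falls in week ⌈24/7⌉ of the month.
Days 1–7 hold the 1st Wednesday, 8–14 the 2nd, 15–21 the 3rd, 22–28 the 4th, 29–31 the 5th.
24 is in the range for the 4th.

4th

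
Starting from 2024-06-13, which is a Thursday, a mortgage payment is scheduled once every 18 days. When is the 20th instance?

The 20th occurrence is 19 intervals after the first: 19 × 18 = 342 days after 2024-06-13.
June has 30 days — 17 days to the end of June leaves 325.
July has 31 days (294 left).
August has 31 days (263 left).
September has 30 days (233 left).
October has 31 days (202 left).
November has 30 days (172 left).
December has 31 days (141 left).
January has 31 days (110 left).
February has 28 days (82 left).
March has 31 days (51 left).
April has 30 days (21 left).
21 days into May → 2025-05-21.

2025-05-21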